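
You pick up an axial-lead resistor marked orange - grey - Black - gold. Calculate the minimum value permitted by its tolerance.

Orange → 3 (first significant figure)
Grey → 8 (second significant figure)
Black → ×1 multiplier
Gold → ±5% tolerance
38 × 1 = 38 Ω
Minimum = 38 × (1 − 5/100) = 36.1 Ω.

36.1 Ω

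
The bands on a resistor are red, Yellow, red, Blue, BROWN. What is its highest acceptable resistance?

244420000 Ω

Red → 2 (first significant figure)
Yellow → 4 (second significant figure)
Red → 2 (third significant figure)
Blue → ×10^6 multiplier
Brown → ±1% tolerance
242 × 1000000 = 242000000 Ω
Highest = 242000000 × (1 + 1/100) = 244420000 Ω.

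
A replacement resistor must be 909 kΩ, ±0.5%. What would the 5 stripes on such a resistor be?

white, black, white, orange, green

909000 Ω = 909 × 10^3.
9 → white
0 → black
9 → white
Multiplier 10^3 → orange.
±0.5% tolerance → green.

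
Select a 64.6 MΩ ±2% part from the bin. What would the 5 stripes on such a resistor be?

blue, yellow, blue, green, red

64600000 Ω = 646 × 10^5.
6 → blue
4 → yellow
6 → blue
Multiplier 10^5 → green.
±2% tolerance → red.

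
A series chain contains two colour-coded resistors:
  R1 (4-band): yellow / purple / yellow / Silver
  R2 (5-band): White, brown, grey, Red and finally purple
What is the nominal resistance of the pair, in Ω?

561800 Ω

R1: yellow, violet → 47; yellow ×10^4 → 470000 Ω.
R2: white, brown, grey → 918; red ×10^2 → 91800 Ω.
Series: 470000 + 91800 = 561800 Ω.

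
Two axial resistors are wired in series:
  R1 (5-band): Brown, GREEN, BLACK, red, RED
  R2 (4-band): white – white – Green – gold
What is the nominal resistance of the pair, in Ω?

9915000 Ω

R1: brown, green, black → 150; red ×10^2 → 15000 Ω.
R2: white, white → 99; green ×10^5 → 9900000 Ω.
Series: 15000 + 9900000 = 9915000 Ω.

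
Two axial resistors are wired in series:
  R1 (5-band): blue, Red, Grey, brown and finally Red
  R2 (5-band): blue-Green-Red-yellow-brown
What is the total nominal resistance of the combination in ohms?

R1: blue, red, grey → 628; brown ×10 → 6280 Ω.
R2: blue, green, red → 652; yellow ×10^4 → 6520000 Ω.
Series: 6280 + 6520000 = 6526280 Ω.

6526280 Ω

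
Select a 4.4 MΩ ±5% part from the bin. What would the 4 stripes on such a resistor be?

yellow, yellow, green, gold

4400000 Ω = 44 × 10^5.
4 → yellow
4 → yellow
Multiplier 10^5 → green.
±5% tolerance → gold.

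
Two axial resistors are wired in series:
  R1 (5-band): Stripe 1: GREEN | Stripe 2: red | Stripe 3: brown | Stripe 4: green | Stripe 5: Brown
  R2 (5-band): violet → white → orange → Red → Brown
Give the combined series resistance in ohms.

52179300 Ω

R1: green, red, brown → 521; green ×10^5 → 52100000 Ω.
R2: violet, white, orange → 793; red ×10^2 → 79300 Ω.
Series: 52100000 + 79300 = 52179300 Ω.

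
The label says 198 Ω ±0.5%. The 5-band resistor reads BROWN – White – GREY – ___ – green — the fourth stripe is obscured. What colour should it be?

black

198 Ω = 198 × 10^0.
The fourth band is the multiplier, 10^0, which is black.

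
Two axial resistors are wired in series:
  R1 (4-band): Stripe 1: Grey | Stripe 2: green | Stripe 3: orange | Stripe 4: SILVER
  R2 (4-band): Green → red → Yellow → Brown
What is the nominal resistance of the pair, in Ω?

R1: grey, green → 85; orange ×10^3 → 85000 Ω.
R2: green, red → 52; yellow ×10^4 → 520000 Ω.
Series: 85000 + 520000 = 605000 Ω.

605000 Ω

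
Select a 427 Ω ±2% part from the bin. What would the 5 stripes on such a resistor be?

427 Ω = 427 × 10^0.
4 → yellow
2 → red
7 → violet
Multiplier 10^0 → black.
±2% tolerance → red.

yellow, red, violet, black, red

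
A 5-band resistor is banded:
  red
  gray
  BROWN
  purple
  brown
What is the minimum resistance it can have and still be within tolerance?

2781900000 Ω

Red → 2 (first significant figure)
Grey → 8 (second significant figure)
Brown → 1 (third significant figure)
Violet → ×10^7 multiplier
Brown → ±1% tolerance
281 × 10000000 = 2810000000 Ω
Minimum = 2810000000 × (1 − 1/100) = 2781900000 Ω.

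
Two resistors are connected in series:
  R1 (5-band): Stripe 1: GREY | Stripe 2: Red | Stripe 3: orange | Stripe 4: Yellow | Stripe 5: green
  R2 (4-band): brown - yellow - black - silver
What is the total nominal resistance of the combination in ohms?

R1: grey, red, orange → 823; yellow ×10^4 → 8230000 Ω.
R2: brown, yellow → 14; black ×1 → 14 Ω.
Series: 8230000 + 14 = 8230014 Ω.

8230014 Ω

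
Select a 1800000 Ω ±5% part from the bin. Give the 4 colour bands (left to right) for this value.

1800000 Ω = 18 × 10^5.
1 → brown
8 → grey
Multiplier 10^5 → green.
±5% tolerance → gold.

brown, grey, green, gold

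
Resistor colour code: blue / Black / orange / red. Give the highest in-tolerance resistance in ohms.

Blue → 6 (first significant figure)
Black → 0 (second significant figure)
Orange → ×10^3 multiplier
Red → ±2% tolerance
60 × 1000 = 60000 Ω
Highest = 60000 × (1 + 2/100) = 61200 Ω.

61200 Ω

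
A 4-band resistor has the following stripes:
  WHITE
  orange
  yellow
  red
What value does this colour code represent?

White → 9 (first significant figure)
Orange → 3 (second significant figure)
Yellow → ×10^4 multiplier
93 × 10000 = 930000 Ω

930000 Ω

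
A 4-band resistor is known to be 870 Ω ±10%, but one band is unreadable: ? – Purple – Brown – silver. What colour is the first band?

870 Ω = 87 × 10^1.
The first band gives digit 8 of the significand, and 8 is grey.

grey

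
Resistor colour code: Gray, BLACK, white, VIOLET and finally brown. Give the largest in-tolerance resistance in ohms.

8170900000 Ω

Grey → 8 (first significant figure)
Black → 0 (second significant figure)
White → 9 (third significant figure)
Violet → ×10^7 multiplier
Brown → ±1% tolerance
809 × 10000000 = 8090000000 Ω
Largest = 8090000000 × (1 + 1/100) = 8170900000 Ω.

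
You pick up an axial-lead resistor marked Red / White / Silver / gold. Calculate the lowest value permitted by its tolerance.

Red → 2 (first significant figure)
White → 9 (second significant figure)
Silver → ×0.01 multiplier
Gold → ±5% tolerance
29 × 0.01 = 0.29 Ω
Lowest = 0.29 × (1 − 5/100) = 0.2755 Ω.

0.2755 Ω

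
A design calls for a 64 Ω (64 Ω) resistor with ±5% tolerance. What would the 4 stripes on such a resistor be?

64 Ω = 64 × 10^0.
6 → blue
4 → yellow
Multiplier 10^0 → black.
±5% tolerance → gold.

blue, yellow, black, gold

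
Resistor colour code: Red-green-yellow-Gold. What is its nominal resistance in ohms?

250000 Ω

Red → 2 (first significant figure)
Green → 5 (second significant figure)
Yellow → ×10^4 multiplier
25 × 10000 = 250000 Ω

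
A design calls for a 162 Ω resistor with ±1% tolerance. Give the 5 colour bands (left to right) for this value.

162 Ω = 162 × 10^0.
1 → brown
6 → blue
2 → red
Multiplier 10^0 → black.
±1% tolerance → brown.

brown, blue, red, black, brown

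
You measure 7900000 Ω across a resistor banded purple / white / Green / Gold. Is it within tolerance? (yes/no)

Violet → 7 (first significant figure)
White → 9 (second significant figure)
Green → ×10^5 multiplier
Gold → ±5% tolerance
79 × 100000 = 7900000 Ω
Allowed range: 7505000 Ω to 8295000 Ω.
7900000 Ω lies inside that range.

yes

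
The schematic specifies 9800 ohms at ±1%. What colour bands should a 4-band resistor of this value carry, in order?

white, grey, red, brown

9800 Ω = 98 × 10^2.
9 → white
8 → grey
Multiplier 10^2 → red.
±1% tolerance → brown.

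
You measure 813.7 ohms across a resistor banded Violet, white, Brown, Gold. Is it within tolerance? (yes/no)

yes

Violet → 7 (first significant figure)
White → 9 (second significant figure)
Brown → ×10 multiplier
Gold → ±5% tolerance
79 × 10 = 790 Ω
Allowed range: 750.5 Ω to 829.5 Ω.
813.7 ohms lies inside that range.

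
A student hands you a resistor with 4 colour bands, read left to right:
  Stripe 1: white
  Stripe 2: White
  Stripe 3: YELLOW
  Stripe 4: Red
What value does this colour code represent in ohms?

White → 9 (first significant figure)
White → 9 (second significant figure)
Yellow → ×10^4 multiplier
99 × 10000 = 990000 Ω

990000 Ω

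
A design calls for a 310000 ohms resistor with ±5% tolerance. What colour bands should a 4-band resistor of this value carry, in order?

310000 Ω = 31 × 10^4.
3 → orange
1 → brown
Multiplier 10^4 → yellow.
±5% tolerance → gold.

orange, brown, yellow, gold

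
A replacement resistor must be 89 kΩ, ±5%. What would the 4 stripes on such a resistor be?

grey, white, orange, gold

89000 Ω = 89 × 10^3.
8 → grey
9 → white
Multiplier 10^3 → orange.
±5% tolerance → gold.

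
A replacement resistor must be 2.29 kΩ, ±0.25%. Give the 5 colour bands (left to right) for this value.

red, red, white, brown, blue

2290 Ω = 229 × 10^1.
2 → red
2 → red
9 → white
Multiplier 10^1 → brown.
±0.25% tolerance → blue.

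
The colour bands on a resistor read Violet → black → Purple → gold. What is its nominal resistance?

Violet → 7 (first significant figure)
Black → 0 (second significant figure)
Violet → ×10^7 multiplier
70 × 10000000 = 700000000 Ω

700000000 Ω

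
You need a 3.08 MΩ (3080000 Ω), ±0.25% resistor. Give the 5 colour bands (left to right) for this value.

orange, black, grey, yellow, blue

3080000 Ω = 308 × 10^4.
3 → orange
0 → black
8 → grey
Multiplier 10^4 → yellow.
±0.25% tolerance → blue.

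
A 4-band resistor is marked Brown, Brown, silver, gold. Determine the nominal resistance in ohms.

Brown → 1 (first significant figure)
Brown → 1 (second significant figure)
Silver → ×0.01 multiplier
11 × 0.01 = 0.11 Ω

0.11 Ω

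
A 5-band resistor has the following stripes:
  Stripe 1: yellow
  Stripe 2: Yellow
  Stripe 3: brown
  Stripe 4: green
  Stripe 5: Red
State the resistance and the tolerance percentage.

44100000 Ω ±2%

Yellow → 4 (first significant figure)
Yellow → 4 (second significant figure)
Brown → 1 (third significant figure)
Green → ×10^5 multiplier
Red → ±2% tolerance
441 × 100000 = 44100000 Ω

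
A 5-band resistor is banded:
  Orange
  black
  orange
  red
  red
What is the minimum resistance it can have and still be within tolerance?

Orange → 3 (first significant figure)
Black → 0 (second significant figure)
Orange → 3 (third significant figure)
Red → ×10^2 multiplier
Red → ±2% tolerance
303 × 100 = 30300 Ω
Minimum = 30300 × (1 − 2/100) = 29694 Ω.

29694 Ω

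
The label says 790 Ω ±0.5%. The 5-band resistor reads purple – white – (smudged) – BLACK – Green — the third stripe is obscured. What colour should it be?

790 Ω = 790 × 10^0.
The third band gives digit 0 of the significand, and 0 is black.

black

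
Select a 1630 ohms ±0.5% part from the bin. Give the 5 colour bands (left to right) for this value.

brown, blue, orange, brown, green

1630 Ω = 163 × 10^1.
1 → brown
6 → blue
3 → orange
Multiplier 10^1 → brown.
±0.5% tolerance → green.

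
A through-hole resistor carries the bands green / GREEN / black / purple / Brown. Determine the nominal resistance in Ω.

Green → 5 (first significant figure)
Green → 5 (second significant figure)
Black → 0 (third significant figure)
Violet → ×10^7 multiplier
550 × 10000000 = 5500000000 Ω

5500000000 Ω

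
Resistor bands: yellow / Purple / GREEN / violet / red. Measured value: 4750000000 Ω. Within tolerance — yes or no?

Yellow → 4 (first significant figure)
Violet → 7 (second significant figure)
Green → 5 (third significant figure)
Violet → ×10^7 multiplier
Red → ±2% tolerance
475 × 10000000 = 4750000000 Ω
Allowed range: 4655000000 Ω to 4845000000 Ω.
4750000000 Ω lies inside that range.

yes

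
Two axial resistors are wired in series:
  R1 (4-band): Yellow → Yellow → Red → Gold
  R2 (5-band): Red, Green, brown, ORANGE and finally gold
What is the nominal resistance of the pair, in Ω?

255400 Ω

R1: yellow, yellow → 44; red ×10^2 → 4400 Ω.
R2: red, green, brown → 251; orange ×10^3 → 251000 Ω.
Series: 4400 + 251000 = 255400 Ω.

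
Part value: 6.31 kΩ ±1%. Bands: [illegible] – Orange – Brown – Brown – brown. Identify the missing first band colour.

blue

6310 Ω = 631 × 10^1.
The first band gives digit 6 of the significand, and 6 is blue.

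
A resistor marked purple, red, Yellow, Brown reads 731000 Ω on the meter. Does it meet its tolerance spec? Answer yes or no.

no

Violet → 7 (first significant figure)
Red → 2 (second significant figure)
Yellow → ×10^4 multiplier
Brown → ±1% tolerance
72 × 10000 = 720000 Ω
Allowed range: 712800 Ω to 727200 Ω.
731000 Ω lies outside that range.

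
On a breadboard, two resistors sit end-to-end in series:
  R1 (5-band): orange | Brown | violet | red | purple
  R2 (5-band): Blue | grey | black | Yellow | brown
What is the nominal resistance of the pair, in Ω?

6831700 Ω

R1: orange, brown, violet → 317; red ×10^2 → 31700 Ω.
R2: blue, grey, black → 680; yellow ×10^4 → 6800000 Ω.
Series: 31700 + 6800000 = 6831700 Ω.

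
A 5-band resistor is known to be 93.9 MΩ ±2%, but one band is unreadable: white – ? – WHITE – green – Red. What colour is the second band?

93900000 Ω = 939 × 10^5.
The second band gives digit 3 of the significand, and 3 is orange.

orange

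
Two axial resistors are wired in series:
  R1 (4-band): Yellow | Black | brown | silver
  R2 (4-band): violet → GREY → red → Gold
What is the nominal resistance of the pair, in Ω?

8200 Ω

R1: yellow, black → 40; brown ×10 → 400 Ω.
R2: violet, grey → 78; red ×10^2 → 7800 Ω.
Series: 400 + 7800 = 8200 Ω.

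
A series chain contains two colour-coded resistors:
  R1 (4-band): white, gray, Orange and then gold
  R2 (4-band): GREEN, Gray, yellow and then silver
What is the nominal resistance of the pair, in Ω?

R1: white, grey → 98; orange ×10^3 → 98000 Ω.
R2: green, grey → 58; yellow ×10^4 → 580000 Ω.
Series: 98000 + 580000 = 678000 Ω.

678000 Ω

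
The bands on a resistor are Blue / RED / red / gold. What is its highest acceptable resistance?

Blue → 6 (first significant figure)
Red → 2 (second significant figure)
Red → ×10^2 multiplier
Gold → ±5% tolerance
62 × 100 = 6200 Ω
Highest = 6200 × (1 + 5/100) = 6510 Ω.

6510 Ω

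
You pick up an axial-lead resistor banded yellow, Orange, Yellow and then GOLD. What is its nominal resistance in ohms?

Yellow → 4 (first significant figure)
Orange → 3 (second significant figure)
Yellow → ×10^4 multiplier
43 × 10000 = 430000 Ω

430000 Ω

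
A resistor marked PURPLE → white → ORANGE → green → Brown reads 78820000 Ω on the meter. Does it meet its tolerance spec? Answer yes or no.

yes

Violet → 7 (first significant figure)
White → 9 (second significant figure)
Orange → 3 (third significant figure)
Green → ×10^5 multiplier
Brown → ±1% tolerance
793 × 100000 = 79300000 Ω
Allowed range: 78507000 Ω to 80093000 Ω.
78820000 Ω lies inside that range.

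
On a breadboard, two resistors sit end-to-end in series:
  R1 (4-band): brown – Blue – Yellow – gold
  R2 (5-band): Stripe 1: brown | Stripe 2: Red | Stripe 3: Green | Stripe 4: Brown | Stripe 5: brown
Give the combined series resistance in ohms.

161250 Ω

R1: brown, blue → 16; yellow ×10^4 → 160000 Ω.
R2: brown, red, green → 125; brown ×10 → 1250 Ω.
Series: 160000 + 1250 = 161250 Ω.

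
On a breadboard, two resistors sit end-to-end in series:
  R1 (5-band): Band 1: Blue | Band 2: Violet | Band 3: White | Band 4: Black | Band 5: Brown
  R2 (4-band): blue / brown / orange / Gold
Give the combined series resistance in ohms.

R1: blue, violet, white → 679; black ×1 → 679 Ω.
R2: blue, brown → 61; orange ×10^3 → 61000 Ω.
Series: 679 + 61000 = 61679 Ω.

61679 Ω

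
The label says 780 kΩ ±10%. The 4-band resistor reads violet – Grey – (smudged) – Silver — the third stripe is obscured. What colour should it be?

780000 Ω = 78 × 10^4.
The third band is the multiplier, 10^4, which is yellow.

yellow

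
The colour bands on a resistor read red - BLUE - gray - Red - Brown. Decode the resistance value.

Red → 2 (first significant figure)
Blue → 6 (second significant figure)
Grey → 8 (third significant figure)
Red → ×10^2 multiplier
268 × 100 = 26800 Ω

26800 Ω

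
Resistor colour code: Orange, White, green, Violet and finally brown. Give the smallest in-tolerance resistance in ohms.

Orange → 3 (first significant figure)
White → 9 (second significant figure)
Green → 5 (third significant figure)
Violet → ×10^7 multiplier
Brown → ±1% tolerance
395 × 10000000 = 3950000000 Ω
Smallest = 3950000000 × (1 − 1/100) = 3910500000 Ω.

3910500000 Ω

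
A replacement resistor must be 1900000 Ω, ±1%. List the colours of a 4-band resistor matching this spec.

1900000 Ω = 19 × 10^5.
1 → brown
9 → white
Multiplier 10^5 → green.
±1% tolerance → brown.

brown, white, green, brown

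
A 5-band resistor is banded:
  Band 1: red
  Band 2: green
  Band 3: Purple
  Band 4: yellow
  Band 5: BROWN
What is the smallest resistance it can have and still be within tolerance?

2544300 Ω

Red → 2 (first significant figure)
Green → 5 (second significant figure)
Violet → 7 (third significant figure)
Yellow → ×10^4 multiplier
Brown → ±1% tolerance
257 × 10000 = 2570000 Ω
Smallest = 2570000 × (1 − 1/100) = 2544300 Ω.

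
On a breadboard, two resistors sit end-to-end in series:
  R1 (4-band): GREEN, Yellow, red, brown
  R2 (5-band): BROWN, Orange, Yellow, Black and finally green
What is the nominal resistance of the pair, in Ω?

5534 Ω

R1: green, yellow → 54; red ×10^2 → 5400 Ω.
R2: brown, orange, yellow → 134; black ×1 → 134 Ω.
Series: 5400 + 134 = 5534 Ω.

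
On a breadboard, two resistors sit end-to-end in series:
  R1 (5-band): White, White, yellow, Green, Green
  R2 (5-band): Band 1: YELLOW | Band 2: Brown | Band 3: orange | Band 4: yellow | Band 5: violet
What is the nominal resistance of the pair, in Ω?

R1: white, white, yellow → 994; green ×10^5 → 99400000 Ω.
R2: yellow, brown, orange → 413; yellow ×10^4 → 4130000 Ω.
Series: 99400000 + 4130000 = 103530000 Ω.

103530000 Ω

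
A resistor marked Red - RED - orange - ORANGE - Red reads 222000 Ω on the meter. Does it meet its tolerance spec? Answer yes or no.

yes

Red → 2 (first significant figure)
Red → 2 (second significant figure)
Orange → 3 (third significant figure)
Orange → ×10^3 multiplier
Red → ±2% tolerance
223 × 1000 = 223000 Ω
Allowed range: 218540 Ω to 227460 Ω.
222000 Ω lies inside that range.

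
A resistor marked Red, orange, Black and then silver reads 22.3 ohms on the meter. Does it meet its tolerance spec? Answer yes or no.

yes

Red → 2 (first significant figure)
Orange → 3 (second significant figure)
Black → ×1 multiplier
Silver → ±10% tolerance
23 × 1 = 23 Ω
Allowed range: 20.7 Ω to 25.3 Ω.
22.3 ohms lies inside that range.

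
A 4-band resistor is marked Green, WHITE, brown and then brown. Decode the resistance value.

590 Ω

Green → 5 (first significant figure)
White → 9 (second significant figure)
Brown → ×10 multiplier
59 × 10 = 590 Ω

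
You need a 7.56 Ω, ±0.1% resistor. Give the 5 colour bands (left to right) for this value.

7.56 Ω = 756 × 10^-2.
7 → violet
5 → green
6 → blue
Multiplier 10^-2 → silver.
±0.1% tolerance → violet.

violet, green, blue, silver, violet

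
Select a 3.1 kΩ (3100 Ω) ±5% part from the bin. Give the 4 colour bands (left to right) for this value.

orange, brown, red, gold

3100 Ω = 31 × 10^2.
3 → orange
1 → brown
Multiplier 10^2 → red.
±5% tolerance → gold.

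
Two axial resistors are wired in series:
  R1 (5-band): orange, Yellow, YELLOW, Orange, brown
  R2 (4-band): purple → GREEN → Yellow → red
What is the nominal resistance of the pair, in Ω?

R1: orange, yellow, yellow → 344; orange ×10^3 → 344000 Ω.
R2: violet, green → 75; yellow ×10^4 → 750000 Ω.
Series: 344000 + 750000 = 1094000 Ω.

1094000 Ω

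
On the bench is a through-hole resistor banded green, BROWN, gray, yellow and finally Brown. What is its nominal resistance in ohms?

5180000 Ω

Green → 5 (first significant figure)
Brown → 1 (second significant figure)
Grey → 8 (third significant figure)
Yellow → ×10^4 multiplier
518 × 10000 = 5180000 Ω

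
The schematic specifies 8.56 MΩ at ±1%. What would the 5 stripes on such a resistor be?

grey, green, blue, yellow, brown

8560000 Ω = 856 × 10^4.
8 → grey
5 → green
6 → blue
Multiplier 10^4 → yellow.
±1% tolerance → brown.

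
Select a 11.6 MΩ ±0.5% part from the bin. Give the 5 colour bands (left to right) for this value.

11600000 Ω = 116 × 10^5.
1 → brown
1 → brown
6 → blue
Multiplier 10^5 → green.
±0.5% tolerance → green.

brown, brown, blue, green, green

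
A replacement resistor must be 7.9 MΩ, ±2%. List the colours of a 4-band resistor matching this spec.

violet, white, green, red

7900000 Ω = 79 × 10^5.
7 → violet
9 → white
Multiplier 10^5 → green.
±2% tolerance → red.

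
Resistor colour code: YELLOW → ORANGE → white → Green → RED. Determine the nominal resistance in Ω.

43900000 Ω

Yellow → 4 (first significant figure)
Orange → 3 (second significant figure)
White → 9 (third significant figure)
Green → ×10^5 multiplier
439 × 100000 = 43900000 Ω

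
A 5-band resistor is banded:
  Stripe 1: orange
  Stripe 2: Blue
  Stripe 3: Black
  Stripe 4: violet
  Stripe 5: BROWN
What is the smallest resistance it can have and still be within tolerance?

3564000000 Ω

Orange → 3 (first significant figure)
Blue → 6 (second significant figure)
Black → 0 (third significant figure)
Violet → ×10^7 multiplier
Brown → ±1% tolerance
360 × 10000000 = 3600000000 Ω
Smallest = 3600000000 × (1 − 1/100) = 3564000000 Ω.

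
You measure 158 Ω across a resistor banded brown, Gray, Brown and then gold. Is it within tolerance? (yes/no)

no

Brown → 1 (first significant figure)
Grey → 8 (second significant figure)
Brown → ×10 multiplier
Gold → ±5% tolerance
18 × 10 = 180 Ω
Allowed range: 171 Ω to 189 Ω.
158 Ω lies outside that range.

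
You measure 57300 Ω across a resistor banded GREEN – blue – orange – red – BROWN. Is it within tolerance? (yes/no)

no

Green → 5 (first significant figure)
Blue → 6 (second significant figure)
Orange → 3 (third significant figure)
Red → ×10^2 multiplier
Brown → ±1% tolerance
563 × 100 = 56300 Ω
Allowed range: 55737 Ω to 56863 Ω.
57300 Ω lies outside that range.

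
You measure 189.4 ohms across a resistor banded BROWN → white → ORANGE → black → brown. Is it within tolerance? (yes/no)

no

Brown → 1 (first significant figure)
White → 9 (second significant figure)
Orange → 3 (third significant figure)
Black → ×1 multiplier
Brown → ±1% tolerance
193 × 1 = 193 Ω
Allowed range: 191.07 Ω to 194.93 Ω.
189.4 ohms lies outside that range.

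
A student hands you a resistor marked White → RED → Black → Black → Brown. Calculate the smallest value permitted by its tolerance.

White → 9 (first significant figure)
Red → 2 (second significant figure)
Black → 0 (third significant figure)
Black → ×1 multiplier
Brown → ±1% tolerance
920 × 1 = 920 Ω
Smallest = 920 × (1 − 1/100) = 910.8 Ω.

910.8 Ω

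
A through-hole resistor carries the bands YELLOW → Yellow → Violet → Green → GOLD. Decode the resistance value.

Yellow → 4 (first significant figure)
Yellow → 4 (second significant figure)
Violet → 7 (third significant figure)
Green → ×10^5 multiplier
447 × 100000 = 44700000 Ω

44700000 Ω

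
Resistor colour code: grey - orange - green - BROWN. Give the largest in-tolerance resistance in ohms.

8383000 Ω

Grey → 8 (first significant figure)
Orange → 3 (second significant figure)
Green → ×10^5 multiplier
Brown → ±1% tolerance
83 × 100000 = 8300000 Ω
Largest = 8300000 × (1 + 1/100) = 8383000 Ω.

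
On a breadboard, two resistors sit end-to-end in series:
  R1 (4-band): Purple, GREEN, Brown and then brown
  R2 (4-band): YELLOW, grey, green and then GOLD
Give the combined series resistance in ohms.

R1: violet, green → 75; brown ×10 → 750 Ω.
R2: yellow, grey → 48; green ×10^5 → 4800000 Ω.
Series: 750 + 4800000 = 4800750 Ω.

4800750 Ω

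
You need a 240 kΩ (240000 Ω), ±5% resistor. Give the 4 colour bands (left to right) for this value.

red, yellow, yellow, gold

240000 Ω = 24 × 10^4.
2 → red
4 → yellow
Multiplier 10^4 → yellow.
±5% tolerance → gold.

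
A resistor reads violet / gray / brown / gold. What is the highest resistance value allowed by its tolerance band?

Violet → 7 (first significant figure)
Grey → 8 (second significant figure)
Brown → ×10 multiplier
Gold → ±5% tolerance
78 × 10 = 780 Ω
Highest = 780 × (1 + 5/100) = 819 Ω.

819 Ω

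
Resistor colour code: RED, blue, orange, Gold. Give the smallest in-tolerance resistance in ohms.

Red → 2 (first significant figure)
Blue → 6 (second significant figure)
Orange → ×10^3 multiplier
Gold → ±5% tolerance
26 × 1000 = 26000 Ω
Smallest = 26000 × (1 − 5/100) = 24700 Ω.

24700 Ω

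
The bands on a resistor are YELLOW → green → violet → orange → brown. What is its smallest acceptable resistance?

Yellow → 4 (first significant figure)
Green → 5 (second significant figure)
Violet → 7 (third significant figure)
Orange → ×10^3 multiplier
Brown → ±1% tolerance
457 × 1000 = 457000 Ω
Smallest = 457000 × (1 − 1/100) = 452430 Ω.

452430 Ω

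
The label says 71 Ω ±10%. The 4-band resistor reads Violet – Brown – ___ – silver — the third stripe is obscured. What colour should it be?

black

71 Ω = 71 × 10^0.
The third band is the multiplier, 10^0, which is black.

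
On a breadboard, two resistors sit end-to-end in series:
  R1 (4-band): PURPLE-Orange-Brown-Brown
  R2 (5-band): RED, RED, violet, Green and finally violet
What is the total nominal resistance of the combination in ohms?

22700730 Ω

R1: violet, orange → 73; brown ×10 → 730 Ω.
R2: red, red, violet → 227; green ×10^5 → 22700000 Ω.
Series: 730 + 22700000 = 22700730 Ω.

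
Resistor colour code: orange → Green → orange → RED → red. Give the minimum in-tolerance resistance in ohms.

Orange → 3 (first significant figure)
Green → 5 (second significant figure)
Orange → 3 (third significant figure)
Red → ×10^2 multiplier
Red → ±2% tolerance
353 × 100 = 35300 Ω
Minimum = 35300 × (1 − 2/100) = 34594 Ω.

34594 Ω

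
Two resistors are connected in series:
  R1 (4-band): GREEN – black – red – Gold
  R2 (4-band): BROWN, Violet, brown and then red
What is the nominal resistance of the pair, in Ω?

5170 Ω

R1: green, black → 50; red ×10^2 → 5000 Ω.
R2: brown, violet → 17; brown ×10 → 170 Ω.
Series: 5000 + 170 = 5170 Ω.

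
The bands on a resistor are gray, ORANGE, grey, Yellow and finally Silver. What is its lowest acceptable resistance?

7542000 Ω

Grey → 8 (first significant figure)
Orange → 3 (second significant figure)
Grey → 8 (third significant figure)
Yellow → ×10^4 multiplier
Silver → ±10% tolerance
838 × 10000 = 8380000 Ω
Lowest = 8380000 × (1 − 10/100) = 7542000 Ω.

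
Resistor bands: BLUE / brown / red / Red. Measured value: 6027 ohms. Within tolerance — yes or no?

yes

Blue → 6 (first significant figure)
Brown → 1 (second significant figure)
Red → ×10^2 multiplier
Red → ±2% tolerance
61 × 100 = 6100 Ω
Allowed range: 5978 Ω to 6222 Ω.
6027 ohms lies inside that range.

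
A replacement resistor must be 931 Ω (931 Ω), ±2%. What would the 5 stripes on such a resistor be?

931 Ω = 931 × 10^0.
9 → white
3 → orange
1 → brown
Multiplier 10^0 → black.
±2% tolerance → red.

white, orange, brown, black, red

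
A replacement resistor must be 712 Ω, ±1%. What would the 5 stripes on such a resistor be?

712 Ω = 712 × 10^0.
7 → violet
1 → brown
2 → red
Multiplier 10^0 → black.
±1% tolerance → brown.

violet, brown, red, black, brown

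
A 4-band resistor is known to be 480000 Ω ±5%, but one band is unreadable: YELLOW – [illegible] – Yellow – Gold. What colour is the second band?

480000 Ω = 48 × 10^4.
The second band gives digit 8 of the significand, and 8 is grey.

grey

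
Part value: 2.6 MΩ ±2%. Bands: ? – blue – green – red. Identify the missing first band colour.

red

2600000 Ω = 26 × 10^5.
The first band gives digit 2 of the significand, and 2 is red.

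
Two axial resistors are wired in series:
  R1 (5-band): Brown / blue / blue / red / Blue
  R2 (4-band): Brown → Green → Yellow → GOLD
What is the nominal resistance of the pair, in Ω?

166600 Ω

R1: brown, blue, blue → 166; red ×10^2 → 16600 Ω.
R2: brown, green → 15; yellow ×10^4 → 150000 Ω.
Series: 16600 + 150000 = 166600 Ω.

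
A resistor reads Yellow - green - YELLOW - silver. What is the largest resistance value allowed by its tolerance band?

Yellow → 4 (first significant figure)
Green → 5 (second significant figure)
Yellow → ×10^4 multiplier
Silver → ±10% tolerance
45 × 10000 = 450000 Ω
Largest = 450000 × (1 + 10/100) = 495000 Ω.

495000 Ω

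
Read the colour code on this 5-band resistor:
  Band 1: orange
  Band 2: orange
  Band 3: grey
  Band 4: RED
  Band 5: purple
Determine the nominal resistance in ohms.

33800 Ω

Orange → 3 (first significant figure)
Orange → 3 (second significant figure)
Grey → 8 (third significant figure)
Red → ×10^2 multiplier
338 × 100 = 33800 Ω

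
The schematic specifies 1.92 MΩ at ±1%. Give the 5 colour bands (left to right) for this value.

brown, white, red, yellow, brown

1920000 Ω = 192 × 10^4.
1 → brown
9 → white
2 → red
Multiplier 10^4 → yellow.
±1% tolerance → brown.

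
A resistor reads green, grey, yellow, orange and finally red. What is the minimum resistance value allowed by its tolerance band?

572320 Ω

Green → 5 (first significant figure)
Grey → 8 (second significant figure)
Yellow → 4 (third significant figure)
Orange → ×10^3 multiplier
Red → ±2% tolerance
584 × 1000 = 584000 Ω
Minimum = 584000 × (1 − 2/100) = 572320 Ω.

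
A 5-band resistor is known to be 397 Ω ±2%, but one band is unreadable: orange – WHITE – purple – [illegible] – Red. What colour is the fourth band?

black

397 Ω = 397 × 10^0.
The fourth band is the multiplier, 10^0, which is black.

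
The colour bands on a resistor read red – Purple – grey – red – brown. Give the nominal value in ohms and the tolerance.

27800 Ω ±1%

Red → 2 (first significant figure)
Violet → 7 (second significant figure)
Grey → 8 (third significant figure)
Red → ×10^2 multiplier
Brown → ±1% tolerance
278 × 100 = 27800 Ω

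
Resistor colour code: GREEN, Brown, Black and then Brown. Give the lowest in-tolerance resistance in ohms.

Green → 5 (first significant figure)
Brown → 1 (second significant figure)
Black → ×1 multiplier
Brown → ±1% tolerance
51 × 1 = 51 Ω
Lowest = 51 × (1 − 1/100) = 50.49 Ω.

50.49 Ω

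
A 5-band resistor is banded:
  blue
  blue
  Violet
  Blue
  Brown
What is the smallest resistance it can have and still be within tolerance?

Blue → 6 (first significant figure)
Blue → 6 (second significant figure)
Violet → 7 (third significant figure)
Blue → ×10^6 multiplier
Brown → ±1% tolerance
667 × 1000000 = 667000000 Ω
Smallest = 667000000 × (1 − 1/100) = 660330000 Ω.

660330000 Ω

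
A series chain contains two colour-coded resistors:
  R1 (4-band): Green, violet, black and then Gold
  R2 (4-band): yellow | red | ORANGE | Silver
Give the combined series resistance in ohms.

42057 Ω

R1: green, violet → 57; black ×1 → 57 Ω.
R2: yellow, red → 42; orange ×10^3 → 42000 Ω.
Series: 57 + 42000 = 42057 Ω.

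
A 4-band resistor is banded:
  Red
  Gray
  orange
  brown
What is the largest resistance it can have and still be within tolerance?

28280 Ω

Red → 2 (first significant figure)
Grey → 8 (second significant figure)
Orange → ×10^3 multiplier
Brown → ±1% tolerance
28 × 1000 = 28000 Ω
Largest = 28000 × (1 + 1/100) = 28280 Ω.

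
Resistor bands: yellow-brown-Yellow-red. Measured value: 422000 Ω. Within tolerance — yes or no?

no

Yellow → 4 (first significant figure)
Brown → 1 (second significant figure)
Yellow → ×10^4 multiplier
Red → ±2% tolerance
41 × 10000 = 410000 Ω
Allowed range: 401800 Ω to 418200 Ω.
422000 Ω lies outside that range.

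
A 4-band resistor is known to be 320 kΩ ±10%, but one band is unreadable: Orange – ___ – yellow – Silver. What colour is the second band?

red

320000 Ω = 32 × 10^4.
The second band gives digit 2 of the significand, and 2 is red.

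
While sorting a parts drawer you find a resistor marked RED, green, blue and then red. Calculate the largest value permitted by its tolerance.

25500000 Ω

Red → 2 (first significant figure)
Green → 5 (second significant figure)
Blue → ×10^6 multiplier
Red → ±2% tolerance
25 × 1000000 = 25000000 Ω
Largest = 25000000 × (1 + 2/100) = 25500000 Ω.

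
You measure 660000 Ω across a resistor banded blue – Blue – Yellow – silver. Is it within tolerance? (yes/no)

yes

Blue → 6 (first significant figure)
Blue → 6 (second significant figure)
Yellow → ×10^4 multiplier
Silver → ±10% tolerance
66 × 10000 = 660000 Ω
Allowed range: 594000 Ω to 726000 Ω.
660000 Ω lies inside that range.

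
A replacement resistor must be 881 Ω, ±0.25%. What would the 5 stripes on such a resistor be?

grey, grey, brown, black, blue

881 Ω = 881 × 10^0.
8 → grey
8 → grey
1 → brown
Multiplier 10^0 → black.
±0.25% tolerance → blue.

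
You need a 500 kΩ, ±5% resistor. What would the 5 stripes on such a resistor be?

green, black, black, orange, gold

500000 Ω = 500 × 10^3.
5 → green
0 → black
0 → black
Multiplier 10^3 → orange.
±5% tolerance → gold.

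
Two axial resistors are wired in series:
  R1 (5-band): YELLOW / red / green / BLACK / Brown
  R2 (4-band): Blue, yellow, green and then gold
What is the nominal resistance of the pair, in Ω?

R1: yellow, red, green → 425; black ×1 → 425 Ω.
R2: blue, yellow → 64; green ×10^5 → 6400000 Ω.
Series: 425 + 6400000 = 6400425 Ω.

6400425 Ω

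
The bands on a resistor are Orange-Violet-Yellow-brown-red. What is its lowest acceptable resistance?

Orange → 3 (first significant figure)
Violet → 7 (second significant figure)
Yellow → 4 (third significant figure)
Brown → ×10 multiplier
Red → ±2% tolerance
374 × 10 = 3740 Ω
Lowest = 3740 × (1 − 2/100) = 3665.2 Ω.

3665.2 Ω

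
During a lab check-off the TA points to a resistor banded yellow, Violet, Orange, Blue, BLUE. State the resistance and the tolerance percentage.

473000000 Ω ±0.25%

Yellow → 4 (first significant figure)
Violet → 7 (second significant figure)
Orange → 3 (third significant figure)
Blue → ×10^6 multiplier
Blue → ±0.25% tolerance
473 × 1000000 = 473000000 Ω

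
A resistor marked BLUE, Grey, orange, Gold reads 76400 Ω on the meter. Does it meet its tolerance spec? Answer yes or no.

Blue → 6 (first significant figure)
Grey → 8 (second significant figure)
Orange → ×10^3 multiplier
Gold → ±5% tolerance
68 × 1000 = 68000 Ω
Allowed range: 64600 Ω to 71400 Ω.
76400 Ω lies outside that range.

no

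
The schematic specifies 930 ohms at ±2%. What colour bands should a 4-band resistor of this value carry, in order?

white, orange, brown, red

930 Ω = 93 × 10^1.
9 → white
3 → orange
Multiplier 10^1 → brown.
±2% tolerance → red.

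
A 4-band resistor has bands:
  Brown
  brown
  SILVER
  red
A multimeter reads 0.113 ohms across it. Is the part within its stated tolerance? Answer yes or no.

Brown → 1 (first significant figure)
Brown → 1 (second significant figure)
Silver → ×0.01 multiplier
Red → ±2% tolerance
11 × 0.01 = 0.11 Ω
Allowed range: 0.1078 Ω to 0.1122 Ω.
0.113 ohms lies outside that range.

no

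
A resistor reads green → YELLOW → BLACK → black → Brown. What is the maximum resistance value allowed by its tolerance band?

545.4 Ω

Green → 5 (first significant figure)
Yellow → 4 (second significant figure)
Black → 0 (third significant figure)
Black → ×1 multiplier
Brown → ±1% tolerance
540 × 1 = 540 Ω
Maximum = 540 × (1 + 1/100) = 545.4 Ω.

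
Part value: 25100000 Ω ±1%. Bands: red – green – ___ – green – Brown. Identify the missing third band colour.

brown

25100000 Ω = 251 × 10^5.
The third band gives digit 1 of the significand, and 1 is brown.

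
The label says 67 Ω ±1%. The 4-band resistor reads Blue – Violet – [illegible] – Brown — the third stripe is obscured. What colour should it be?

67 Ω = 67 × 10^0.
The third band is the multiplier, 10^0, which is black.

black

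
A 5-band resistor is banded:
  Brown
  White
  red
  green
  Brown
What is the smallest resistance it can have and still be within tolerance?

Brown → 1 (first significant figure)
White → 9 (second significant figure)
Red → 2 (third significant figure)
Green → ×10^5 multiplier
Brown → ±1% tolerance
192 × 100000 = 19200000 Ω
Smallest = 19200000 × (1 − 1/100) = 19008000 Ω.

19008000 Ω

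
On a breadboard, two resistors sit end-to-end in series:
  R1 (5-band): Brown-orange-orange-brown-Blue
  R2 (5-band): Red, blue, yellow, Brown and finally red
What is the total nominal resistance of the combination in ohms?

R1: brown, orange, orange → 133; brown ×10 → 1330 Ω.
R2: red, blue, yellow → 264; brown ×10 → 2640 Ω.
Series: 1330 + 2640 = 3970 Ω.

3970 Ω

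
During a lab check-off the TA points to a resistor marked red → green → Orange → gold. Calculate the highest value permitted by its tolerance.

Red → 2 (first significant figure)
Green → 5 (second significant figure)
Orange → ×10^3 multiplier
Gold → ±5% tolerance
25 × 1000 = 25000 Ω
Highest = 25000 × (1 + 5/100) = 26250 Ω.

26250 Ω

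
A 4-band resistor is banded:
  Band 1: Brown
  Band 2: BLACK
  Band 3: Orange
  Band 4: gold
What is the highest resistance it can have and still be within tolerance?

10500 Ω

Brown → 1 (first significant figure)
Black → 0 (second significant figure)
Orange → ×10^3 multiplier
Gold → ±5% tolerance
10 × 1000 = 10000 Ω
Highest = 10000 × (1 + 5/100) = 10500 Ω.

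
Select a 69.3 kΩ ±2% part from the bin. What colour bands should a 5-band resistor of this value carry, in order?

blue, white, orange, red, red

69300 Ω = 693 × 10^2.
6 → blue
9 → white
3 → orange
Multiplier 10^2 → red.
±2% tolerance → red.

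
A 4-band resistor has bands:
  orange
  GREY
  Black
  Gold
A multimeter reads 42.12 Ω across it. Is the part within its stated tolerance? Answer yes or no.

no

Orange → 3 (first significant figure)
Grey → 8 (second significant figure)
Black → ×1 multiplier
Gold → ±5% tolerance
38 × 1 = 38 Ω
Allowed range: 36.1 Ω to 39.9 Ω.
42.12 Ω lies outside that range.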